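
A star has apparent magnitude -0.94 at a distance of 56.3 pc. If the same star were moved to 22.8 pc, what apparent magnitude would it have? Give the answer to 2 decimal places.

Flux ∝ 1/d², so Δm = 5 log₁₀(d₂/d₁) = 5 log₁₀(22.8/56.3) = -1.963
m₂ = m₁ + Δm = -0.94 + (-1.963) = -2.903

m ≈ -2.90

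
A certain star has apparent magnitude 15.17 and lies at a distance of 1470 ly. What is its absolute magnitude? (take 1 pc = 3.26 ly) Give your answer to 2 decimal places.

M ≈ 6.90

d = 1470 ly / 3.26 = 450.9 pc
5 log₁₀(d/10 pc) = 5 log₁₀(450.9) − 5 = 8.270
M = m − 5 log₁₀(d/10) = 15.17 − 8.270 = 6.900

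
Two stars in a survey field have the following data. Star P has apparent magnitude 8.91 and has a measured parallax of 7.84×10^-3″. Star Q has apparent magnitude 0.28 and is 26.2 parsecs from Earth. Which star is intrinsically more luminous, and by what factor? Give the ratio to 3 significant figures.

Star Q is more luminous, by a factor of 119.

Star P: d = 1/p = 1/7.84×10^-3″ = 127.6 pc
Star P: M = m − 5 log₁₀ d + 5 = 8.91 − 5·2.1057 + 5 = 3.382
Star Q: M = m − 5 log₁₀ d + 5 = 0.28 − 5·1.4183 + 5 = -1.812
ΔM = M_P − M_Q = 3.382 − (-1.812) = 5.193; smaller M is more luminous → Star Q.
L ratio = 10^(0.4 |ΔM|) = 10^2.077 = 119.5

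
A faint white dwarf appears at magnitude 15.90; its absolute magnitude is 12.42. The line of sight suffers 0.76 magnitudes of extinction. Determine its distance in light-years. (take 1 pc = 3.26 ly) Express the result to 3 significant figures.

m − M = 5 log₁₀(d/10 pc) + A  ⇒  15.90 − (12.42) − 0.76 = 5 log₁₀(d/10)
2.720 = 5 log₁₀(d/10)
log₁₀ d = (m − M − A)/5 + 1 = 1.5440
d = 10^1.5440 = 34.99 pc
= 114.1 ly

d ≈ 114 ly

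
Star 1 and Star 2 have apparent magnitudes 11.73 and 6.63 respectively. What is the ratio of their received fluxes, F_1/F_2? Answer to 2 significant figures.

F_1/F_2 ≈ 9.1×10^-3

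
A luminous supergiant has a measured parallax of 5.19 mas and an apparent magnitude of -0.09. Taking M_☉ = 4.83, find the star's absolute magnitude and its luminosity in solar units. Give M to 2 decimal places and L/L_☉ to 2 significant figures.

d = 1/p = 1000/5.19 mas = 192.7 pc
M = m − 5 log₁₀ d + 5 = -0.09 − 5·2.2848 + 5 = -6.514
M − M_☉ = -6.514 − 4.83 = -11.344
L/L_☉ = 10^(−0.4 × -11.344) = 34490

M ≈ -6.51; L/L_☉ ≈ 34000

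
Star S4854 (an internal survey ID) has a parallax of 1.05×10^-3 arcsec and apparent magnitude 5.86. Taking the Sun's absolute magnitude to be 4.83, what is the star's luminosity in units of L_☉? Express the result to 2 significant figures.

d = 1/p = 1/1.05×10^-3″ = 952.4 pc
M = m − 5 log₁₀ d + 5 = 5.86 − 5·2.9788 + 5 = -4.034
M − M_☉ = -4.034 − 4.83 = -8.864
L/L_☉ = 10^(−0.4 × -8.864) = 3513

L/L_☉ ≈ 3500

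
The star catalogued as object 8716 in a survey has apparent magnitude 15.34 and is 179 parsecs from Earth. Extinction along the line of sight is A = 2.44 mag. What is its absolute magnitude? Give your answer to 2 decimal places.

M ≈ 6.64

5 log₁₀(d/10 pc) = 5 log₁₀(179.0) − 5 = 6.264
M = m − 5 log₁₀(d/10) − A = 15.34 − 6.264 − 2.44 = 6.636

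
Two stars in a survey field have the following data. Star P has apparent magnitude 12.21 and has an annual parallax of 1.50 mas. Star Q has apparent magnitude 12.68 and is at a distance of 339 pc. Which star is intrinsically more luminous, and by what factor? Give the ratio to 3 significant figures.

Star P: p = 1.50 mas = 1.50×10^-3″ → d = 1/p = 666.7 pc
Star P: M = m − 5 log₁₀ d + 5 = 12.21 − 5·2.8239 + 5 = 3.090
Star Q: M = m − 5 log₁₀ d + 5 = 12.68 − 5·2.5302 + 5 = 5.029
ΔM = M_P − M_Q = 3.090 − (5.029) = -1.939; smaller M is more luminous → Star P.
L ratio = 10^(0.4 |ΔM|) = 10^0.775 = 5.962

Star P is more luminous, by a factor of 5.96.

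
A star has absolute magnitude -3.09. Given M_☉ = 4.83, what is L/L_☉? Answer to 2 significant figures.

L/L_☉ ≈ 1500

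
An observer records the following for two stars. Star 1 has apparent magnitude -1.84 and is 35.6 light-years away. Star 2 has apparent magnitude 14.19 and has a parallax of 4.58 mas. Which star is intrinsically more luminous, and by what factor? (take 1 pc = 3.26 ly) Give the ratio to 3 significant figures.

Star 1 is more luminous, by a factor of 6460.

Star 1: d = 35.6 ly / 3.26 = 10.92 pc
Star 1: M = m − 5 log₁₀ d + 5 = -1.84 − 5·1.0382 + 5 = -2.031
Star 2: p = 4.58 mas = 4.58×10^-3″ → d = 1/p = 218.3 pc
Star 2: M = m − 5 log₁₀ d + 5 = 14.19 − 5·2.3391 + 5 = 7.494
ΔM = M_1 − M_2 = -2.031 − (7.494) = -9.525; smaller M is more luminous → Star 1.
L ratio = 10^(0.4 |ΔM|) = 10^3.810 = 6459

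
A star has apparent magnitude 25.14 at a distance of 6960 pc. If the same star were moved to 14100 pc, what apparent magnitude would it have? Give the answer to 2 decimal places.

Flux ∝ 1/d², so Δm = 5 log₁₀(d₂/d₁) = 5 log₁₀(14100/6960) = 1.533
m₂ = m₁ + Δm = 25.14 + (1.533) = 26.673

m ≈ 26.67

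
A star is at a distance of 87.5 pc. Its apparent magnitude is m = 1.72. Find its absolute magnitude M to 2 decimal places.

M ≈ -2.99

5 log₁₀(d/10 pc) = 5 log₁₀(87.50) − 5 = 4.710
M = m − 5 log₁₀(d/10) = 1.72 − 4.710 = -2.990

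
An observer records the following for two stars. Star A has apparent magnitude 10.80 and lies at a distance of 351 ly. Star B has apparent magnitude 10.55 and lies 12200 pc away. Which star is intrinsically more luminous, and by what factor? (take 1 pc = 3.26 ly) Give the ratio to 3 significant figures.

Star B is more luminous, by a factor of 16200.

Star A: d = 351 ly / 3.26 = 107.7 pc
Star A: M = m − 5 log₁₀ d + 5 = 10.80 − 5·2.0321 + 5 = 5.640
Star B: M = m − 5 log₁₀ d + 5 = 10.55 − 5·4.0864 + 5 = -4.882
ΔM = M_A − M_B = 5.640 − (-4.882) = 10.521; smaller M is more luminous → Star B.
L ratio = 10^(0.4 |ΔM|) = 10^4.209 = 16160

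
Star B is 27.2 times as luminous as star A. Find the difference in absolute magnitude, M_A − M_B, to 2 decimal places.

M_A − M_B ≈ 3.59

Pogson: ΔM = −2.5 log₁₀(ratio) = −2.5 log₁₀(27.2) = −2.5 × 1.4346 = -3.586
Star B is brighter so has the smaller magnitude: M_A − M_B is positive.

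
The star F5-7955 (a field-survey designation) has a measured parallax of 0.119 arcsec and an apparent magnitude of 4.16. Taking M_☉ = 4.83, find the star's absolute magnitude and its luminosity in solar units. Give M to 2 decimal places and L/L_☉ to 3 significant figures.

M ≈ 4.54; L/L_☉ ≈ 1.31

d = 1/p = 1/0.119″ = 8.403 pc
M = m − 5 log₁₀ d + 5 = 4.16 − 5·0.9245 + 5 = 4.538
M − M_☉ = 4.538 − 4.83 = -0.292
L/L_☉ = 10^(−0.4 × -0.292) = 1.309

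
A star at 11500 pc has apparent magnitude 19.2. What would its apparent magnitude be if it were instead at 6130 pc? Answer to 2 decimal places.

Flux ∝ 1/d², so Δm = 5 log₁₀(d₂/d₁) = 5 log₁₀(6130/11500) = -1.366
m₂ = m₁ + Δm = 19.2 + (-1.366) = 17.834

m ≈ 17.83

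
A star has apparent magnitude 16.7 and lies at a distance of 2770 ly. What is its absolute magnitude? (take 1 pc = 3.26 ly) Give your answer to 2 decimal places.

d = 2770 ly / 3.26 = 849.7 pc
5 log₁₀(d/10 pc) = 5 log₁₀(849.7) − 5 = 9.646
M = m − 5 log₁₀(d/10) = 16.7 − 9.646 = 7.054

M ≈ 7.05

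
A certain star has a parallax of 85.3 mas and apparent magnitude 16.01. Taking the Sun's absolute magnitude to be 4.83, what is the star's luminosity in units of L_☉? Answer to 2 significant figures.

L/L_☉ ≈ 4.6×10^-5

d = 1/p = 1000/85.3 mas = 11.72 pc
M = m − 5 log₁₀ d + 5 = 16.01 − 5·1.0691 + 5 = 15.665
M − M_☉ = 15.665 − 4.83 = 10.835
L/L_☉ = 10^(−0.4 × 10.835) = 4.636×10^-5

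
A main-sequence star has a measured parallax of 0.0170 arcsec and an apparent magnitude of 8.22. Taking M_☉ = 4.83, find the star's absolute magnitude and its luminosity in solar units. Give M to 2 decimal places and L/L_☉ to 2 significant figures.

d = 1/p = 1/0.0170″ = 58.82 pc
M = m − 5 log₁₀ d + 5 = 8.22 − 5·1.7696 + 5 = 4.372
M − M_☉ = 4.372 − 4.83 = -0.458
L/L_☉ = 10^(−0.4 × -0.458) = 1.524

M ≈ 4.37; L/L_☉ ≈ 1.5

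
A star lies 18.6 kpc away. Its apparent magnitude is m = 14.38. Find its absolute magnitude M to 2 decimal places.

d = 18.6 kpc = 18600 pc
5 log₁₀(d/10 pc) = 5 log₁₀(18600) − 5 = 16.348
M = m − 5 log₁₀(d/10) = 14.38 − 16.348 = -1.968

M ≈ -1.97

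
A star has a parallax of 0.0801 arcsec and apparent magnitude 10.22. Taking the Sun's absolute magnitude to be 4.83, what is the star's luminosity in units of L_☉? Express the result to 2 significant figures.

L/L_☉ ≈ 0.011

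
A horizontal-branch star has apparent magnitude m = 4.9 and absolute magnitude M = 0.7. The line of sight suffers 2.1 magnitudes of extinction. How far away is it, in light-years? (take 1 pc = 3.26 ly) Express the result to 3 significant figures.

m − M = 5 log₁₀(d/10 pc) + A  ⇒  4.9 − (0.7) − 2.1 = 5 log₁₀(d/10)
2.100 = 5 log₁₀(d/10)
log₁₀ d = (m − M − A)/5 + 1 = 1.4200
d = 10^1.4200 = 26.30 pc
= 85.75 ly

d ≈ 85.7 ly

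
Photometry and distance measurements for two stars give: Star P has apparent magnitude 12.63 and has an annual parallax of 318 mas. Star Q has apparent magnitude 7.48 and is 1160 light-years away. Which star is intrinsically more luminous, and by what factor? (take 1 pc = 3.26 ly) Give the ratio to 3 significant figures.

Star Q is more luminous, by a factor of 1.47×10^6.

Star P: p = 318 mas = 0.318″ → d = 1/p = 3.145 pc
Star P: M = m − 5 log₁₀ d + 5 = 12.63 − 5·0.4976 + 5 = 15.142
Star Q: d = 1160 ly / 3.26 = 355.8 pc
Star Q: M = m − 5 log₁₀ d + 5 = 7.48 − 5·2.5512 + 5 = -0.276
ΔM = M_P − M_Q = 15.142 − (-0.276) = 15.418; smaller M is more luminous → Star Q.
L ratio = 10^(0.4 |ΔM|) = 10^6.167 = 1.470×10^6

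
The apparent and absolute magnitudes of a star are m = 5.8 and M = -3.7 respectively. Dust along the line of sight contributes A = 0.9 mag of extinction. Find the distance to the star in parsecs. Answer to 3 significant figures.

d ≈ 525 pc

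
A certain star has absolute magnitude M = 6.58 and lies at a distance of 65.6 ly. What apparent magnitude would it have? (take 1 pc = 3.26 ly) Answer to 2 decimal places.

m ≈ 8.10

d = 65.6 ly / 3.26 = 20.12 pc
m = M + 5 log₁₀ d − 5 = 6.58 + 5·1.3037 − 5 = 8.098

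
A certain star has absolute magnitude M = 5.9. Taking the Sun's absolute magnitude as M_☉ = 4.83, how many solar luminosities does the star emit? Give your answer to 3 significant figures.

M − M_☉ = 5.9 − 4.83 = 1.070
L/L_☉ = 10^(−0.4 (M − M_☉)) = 10^-0.428 = 0.3733

L/L_☉ ≈ 0.373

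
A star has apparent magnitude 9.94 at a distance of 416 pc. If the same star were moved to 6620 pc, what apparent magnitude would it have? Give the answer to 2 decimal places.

Flux ∝ 1/d², so Δm = 5 log₁₀(d₂/d₁) = 5 log₁₀(6620/416) = 6.009
m₂ = m₁ + Δm = 9.94 + (6.009) = 15.949

m ≈ 15.95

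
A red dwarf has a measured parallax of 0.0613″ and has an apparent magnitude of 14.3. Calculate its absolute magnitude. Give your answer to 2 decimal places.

M ≈ 13.24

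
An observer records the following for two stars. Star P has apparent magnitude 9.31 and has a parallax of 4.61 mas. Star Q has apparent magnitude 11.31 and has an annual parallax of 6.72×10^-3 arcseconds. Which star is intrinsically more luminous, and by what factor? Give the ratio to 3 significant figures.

Star P: p = 4.61 mas = 4.61×10^-3″ → d = 1/p = 216.9 pc
Star P: M = m − 5 log₁₀ d + 5 = 9.31 − 5·2.3363 + 5 = 2.629
Star Q: d = 1/p = 1/6.72×10^-3″ = 148.8 pc
Star Q: M = m − 5 log₁₀ d + 5 = 11.31 − 5·2.1726 + 5 = 5.447
ΔM = M_P − M_Q = 2.629 − (5.447) = -2.818; smaller M is more luminous → Star P.
L ratio = 10^(0.4 |ΔM|) = 10^1.127 = 13.41

Star P is more luminous, by a factor of 13.4.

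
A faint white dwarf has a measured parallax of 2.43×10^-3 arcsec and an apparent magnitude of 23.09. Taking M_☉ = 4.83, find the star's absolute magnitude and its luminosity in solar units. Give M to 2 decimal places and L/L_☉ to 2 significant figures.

d = 1/p = 1/2.43×10^-3″ = 411.5 pc
M = m − 5 log₁₀ d + 5 = 23.09 − 5·2.6144 + 5 = 15.018
M − M_☉ = 15.018 − 4.83 = 10.188
L/L_☉ = 10^(−0.4 × 10.188) = 8.410×10^-5

M ≈ 15.02; L/L_☉ ≈ 8.4×10^-5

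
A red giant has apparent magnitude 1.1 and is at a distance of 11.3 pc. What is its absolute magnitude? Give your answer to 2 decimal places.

M ≈ 0.83

5 log₁₀(d/10 pc) = 5 log₁₀(11.30) − 5 = 0.265
M = m − 5 log₁₀(d/10) = 1.1 − 0.265 = 0.835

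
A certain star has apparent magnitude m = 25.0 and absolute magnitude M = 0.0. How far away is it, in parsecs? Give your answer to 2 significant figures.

d ≈ 1.0×10^6 pc

μ = m − M = 25.000
m − M = 5 log₁₀ d − 5
log₁₀ d = (m − M)/5 + 1 = 6.0000
d = 10^6.0000 = 1.000×10^6 pc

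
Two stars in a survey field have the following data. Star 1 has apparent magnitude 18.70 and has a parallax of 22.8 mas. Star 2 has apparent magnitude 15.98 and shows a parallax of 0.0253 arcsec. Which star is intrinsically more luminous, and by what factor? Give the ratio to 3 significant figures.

Star 1: p = 22.8 mas = 0.0228″ → d = 1/p = 43.86 pc
Star 1: M = m − 5 log₁₀ d + 5 = 18.70 − 5·1.6421 + 5 = 15.490
Star 2: d = 1/p = 1/0.0253″ = 39.53 pc
Star 2: M = m − 5 log₁₀ d + 5 = 15.98 − 5·1.5969 + 5 = 12.996
ΔM = M_1 − M_2 = 15.490 − (12.996) = 2.494; smaller M is more luminous → Star 2.
L ratio = 10^(0.4 |ΔM|) = 10^0.998 = 9.946

Star 2 is more luminous, by a factor of 9.95.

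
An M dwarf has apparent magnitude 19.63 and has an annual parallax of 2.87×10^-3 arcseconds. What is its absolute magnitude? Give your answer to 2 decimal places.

M ≈ 11.92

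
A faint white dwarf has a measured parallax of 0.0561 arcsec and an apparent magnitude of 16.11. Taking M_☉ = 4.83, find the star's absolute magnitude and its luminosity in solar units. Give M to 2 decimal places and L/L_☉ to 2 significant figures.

d = 1/p = 1/0.0561″ = 17.83 pc
M = m − 5 log₁₀ d + 5 = 16.11 − 5·1.2510 + 5 = 14.855
M − M_☉ = 14.855 − 4.83 = 10.025
L/L_☉ = 10^(−0.4 × 10.025) = 9.774×10^-5

M ≈ 14.85; L/L_☉ ≈ 9.8×10^-5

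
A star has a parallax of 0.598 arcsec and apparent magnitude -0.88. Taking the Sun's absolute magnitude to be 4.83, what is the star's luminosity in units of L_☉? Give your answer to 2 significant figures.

L/L_☉ ≈ 5.4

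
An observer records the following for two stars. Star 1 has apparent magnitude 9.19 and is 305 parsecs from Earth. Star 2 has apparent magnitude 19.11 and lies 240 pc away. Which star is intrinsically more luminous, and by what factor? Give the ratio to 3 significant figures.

Star 1 is more luminous, by a factor of 15000.

Star 1: M = m − 5 log₁₀ d + 5 = 9.19 − 5·2.4843 + 5 = 1.769
Star 2: M = m − 5 log₁₀ d + 5 = 19.11 − 5·2.3802 + 5 = 12.209
ΔM = M_1 − M_2 = 1.769 − (12.209) = -10.440; smaller M is more luminous → Star 1.
L ratio = 10^(0.4 |ΔM|) = 10^4.176 = 15000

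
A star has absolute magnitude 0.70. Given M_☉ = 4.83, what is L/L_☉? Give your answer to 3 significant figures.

L/L_☉ ≈ 44.9

M − M_☉ = 0.70 − 4.83 = -4.130
L/L_☉ = 10^(−0.4 (M − M_☉)) = 10^1.652 = 44.87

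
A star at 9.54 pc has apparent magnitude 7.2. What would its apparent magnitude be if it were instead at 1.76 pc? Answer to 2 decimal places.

Flux ∝ 1/d², so Δm = 5 log₁₀(d₂/d₁) = 5 log₁₀(1.76/9.54) = -3.670
m₂ = m₁ + Δm = 7.2 + (-3.670) = 3.530

m ≈ 3.53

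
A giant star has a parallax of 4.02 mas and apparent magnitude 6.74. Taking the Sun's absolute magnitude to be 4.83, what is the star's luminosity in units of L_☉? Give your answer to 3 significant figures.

d = 1/p = 1000/4.02 mas = 248.8 pc
M = m − 5 log₁₀ d + 5 = 6.74 − 5·2.3958 + 5 = -0.239
M − M_☉ = -0.239 − 4.83 = -5.069
L/L_☉ = 10^(−0.4 × -5.069) = 106.5

L/L_☉ ≈ 107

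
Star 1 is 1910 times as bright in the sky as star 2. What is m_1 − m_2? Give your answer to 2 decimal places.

m_1 − m_2 ≈ -8.20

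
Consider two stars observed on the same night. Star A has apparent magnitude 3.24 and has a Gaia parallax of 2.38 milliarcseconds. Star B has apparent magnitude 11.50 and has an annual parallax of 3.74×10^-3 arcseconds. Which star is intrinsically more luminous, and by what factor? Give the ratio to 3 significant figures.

Star A is more luminous, by a factor of 4970.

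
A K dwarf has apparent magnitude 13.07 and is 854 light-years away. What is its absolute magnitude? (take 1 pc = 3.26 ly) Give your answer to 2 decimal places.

d = 854 ly / 3.26 = 262.0 pc
5 log₁₀(d/10 pc) = 5 log₁₀(262.0) − 5 = 7.091
M = m − 5 log₁₀(d/10) = 13.07 − 7.091 = 5.979

M ≈ 5.98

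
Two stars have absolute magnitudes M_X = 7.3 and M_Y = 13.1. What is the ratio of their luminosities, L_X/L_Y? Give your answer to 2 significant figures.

ΔM = M_X − M_Y = -5.8
L_X/L_Y = 10^(−0.4 ΔM) = 10^2.320 = 208.9

L_X/L_Y ≈ 210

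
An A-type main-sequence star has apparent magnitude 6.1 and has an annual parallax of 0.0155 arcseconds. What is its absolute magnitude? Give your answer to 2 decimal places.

M ≈ 2.05

d = 1/p = 1/0.0155″ = 64.52 pc
5 log₁₀(d/10 pc) = 5 log₁₀(64.52) − 5 = 4.048
M = m − 5 log₁₀(d/10) = 6.1 − 4.048 = 2.052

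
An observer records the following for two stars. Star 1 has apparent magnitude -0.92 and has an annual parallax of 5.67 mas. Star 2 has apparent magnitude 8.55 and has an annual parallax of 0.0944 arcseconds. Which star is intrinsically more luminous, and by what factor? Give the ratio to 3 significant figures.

Star 1 is more luminous, by a factor of 1.70×10^6.

Star 1: p = 5.67 mas = 5.67×10^-3″ → d = 1/p = 176.4 pc
Star 1: M = m − 5 log₁₀ d + 5 = -0.92 − 5·2.2464 + 5 = -7.152
Star 2: d = 1/p = 1/0.0944″ = 10.59 pc
Star 2: M = m − 5 log₁₀ d + 5 = 8.55 − 5·1.0250 + 5 = 8.425
ΔM = M_1 − M_2 = -7.152 − (8.425) = -15.577; smaller M is more luminous → Star 1.
L ratio = 10^(0.4 |ΔM|) = 10^6.231 = 1.701×10^6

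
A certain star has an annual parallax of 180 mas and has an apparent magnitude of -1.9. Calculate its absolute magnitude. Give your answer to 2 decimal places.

M ≈ -0.62

p = 180 mas = 0.180″ → d = 1/p = 5.556 pc
5 log₁₀(d/10 pc) = 5 log₁₀(5.556) − 5 = -1.276
M = m − 5 log₁₀(d/10) = -1.9 + 1.276 = -0.624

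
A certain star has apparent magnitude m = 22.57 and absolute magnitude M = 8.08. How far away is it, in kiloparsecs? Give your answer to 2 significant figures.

Distance modulus: m − M = 22.57 − (8.08) = 14.490
m − M = 5 log₁₀ d − 5
log₁₀ d = (m − M)/5 + 1 = 3.8980
d = 10^3.8980 = 7907 pc
= 7.907 kpc

d ≈ 7.9 kpc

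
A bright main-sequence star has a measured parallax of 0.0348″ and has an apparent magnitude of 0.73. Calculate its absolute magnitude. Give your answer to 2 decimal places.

M ≈ -1.56

d = 1/p = 1/0.0348″ = 28.74 pc
5 log₁₀(d/10 pc) = 5 log₁₀(28.74) − 5 = 2.292
M = m − 5 log₁₀(d/10) = 0.73 − 2.292 = -1.562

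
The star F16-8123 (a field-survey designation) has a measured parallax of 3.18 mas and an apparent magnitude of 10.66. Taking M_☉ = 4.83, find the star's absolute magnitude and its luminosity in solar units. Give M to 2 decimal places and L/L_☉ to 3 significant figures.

M ≈ 3.17; L/L_☉ ≈ 4.60

d = 1/p = 1000/3.18 mas = 314.5 pc
M = m − 5 log₁₀ d + 5 = 10.66 − 5·2.4976 + 5 = 3.172
M − M_☉ = 3.172 − 4.83 = -1.658
L/L_☉ = 10^(−0.4 × -1.658) = 4.604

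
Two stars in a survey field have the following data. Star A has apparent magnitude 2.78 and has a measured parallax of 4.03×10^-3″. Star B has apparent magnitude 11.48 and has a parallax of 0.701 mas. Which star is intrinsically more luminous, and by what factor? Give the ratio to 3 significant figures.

Star A: d = 1/p = 1/4.03×10^-3″ = 248.1 pc
Star A: M = m − 5 log₁₀ d + 5 = 2.78 − 5·2.3947 + 5 = -4.193
Star B: p = 0.701 mas = 7.01×10^-4″ → d = 1/p = 1427 pc
Star B: M = m − 5 log₁₀ d + 5 = 11.48 − 5·3.1543 + 5 = 0.709
ΔM = M_A − M_B = -4.193 − (0.709) = -4.902; smaller M is more luminous → Star A.
L ratio = 10^(0.4 |ΔM|) = 10^1.961 = 91.37

Star A is more luminous, by a factor of 91.4.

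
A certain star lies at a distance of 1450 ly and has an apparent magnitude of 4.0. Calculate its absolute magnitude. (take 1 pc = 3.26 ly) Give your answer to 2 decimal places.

d = 1450 ly / 3.26 = 444.8 pc
5 log₁₀(d/10 pc) = 5 log₁₀(444.8) − 5 = 8.241
M = m − 5 log₁₀(d/10) = 4.0 − 8.241 = -4.241

M ≈ -4.24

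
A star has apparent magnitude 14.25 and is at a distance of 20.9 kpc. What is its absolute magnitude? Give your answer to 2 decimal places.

d = 20.9 kpc = 20900 pc
5 log₁₀(d/10 pc) = 5 log₁₀(20900) − 5 = 16.601
M = m − 5 log₁₀(d/10) = 14.25 − 16.601 = -2.351

M ≈ -2.35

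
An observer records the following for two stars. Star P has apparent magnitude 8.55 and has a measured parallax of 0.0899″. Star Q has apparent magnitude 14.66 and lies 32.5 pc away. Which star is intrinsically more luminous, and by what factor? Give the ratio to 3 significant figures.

Star P: d = 1/p = 1/0.0899″ = 11.12 pc
Star P: M = m − 5 log₁₀ d + 5 = 8.55 − 5·1.0462 + 5 = 8.319
Star Q: M = m − 5 log₁₀ d + 5 = 14.66 − 5·1.5119 + 5 = 12.101
ΔM = M_P − M_Q = 8.319 − (12.101) = -3.782; smaller M is more luminous → Star P.
L ratio = 10^(0.4 |ΔM|) = 10^1.513 = 32.56

Star P is more luminous, by a factor of 32.6.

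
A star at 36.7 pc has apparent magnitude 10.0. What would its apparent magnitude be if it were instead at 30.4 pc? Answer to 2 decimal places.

Flux ∝ 1/d², so Δm = 5 log₁₀(d₂/d₁) = 5 log₁₀(30.4/36.7) = -0.409
m₂ = m₁ + Δm = 10.0 + (-0.409) = 9.591

m ≈ 9.59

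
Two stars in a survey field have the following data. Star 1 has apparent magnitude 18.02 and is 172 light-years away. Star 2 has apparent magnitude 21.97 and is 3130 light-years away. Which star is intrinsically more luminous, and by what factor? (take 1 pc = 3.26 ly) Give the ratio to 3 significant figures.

Star 2 is more luminous, by a factor of 8.71.

Star 1: d = 172 ly / 3.26 = 52.76 pc
Star 1: M = m − 5 log₁₀ d + 5 = 18.02 − 5·1.7223 + 5 = 14.408
Star 2: d = 3130 ly / 3.26 = 960.1 pc
Star 2: M = m − 5 log₁₀ d + 5 = 21.97 − 5·2.9823 + 5 = 12.058
ΔM = M_1 − M_2 = 14.408 − (12.058) = 2.350; smaller M is more luminous → Star 2.
L ratio = 10^(0.4 |ΔM|) = 10^0.940 = 8.710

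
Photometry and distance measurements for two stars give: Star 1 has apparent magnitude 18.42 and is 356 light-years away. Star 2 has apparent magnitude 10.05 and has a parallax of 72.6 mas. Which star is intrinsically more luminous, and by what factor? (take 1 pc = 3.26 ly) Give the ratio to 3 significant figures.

Star 2 is more luminous, by a factor of 35.5.

Star 1: d = 356 ly / 3.26 = 109.2 pc
Star 1: M = m − 5 log₁₀ d + 5 = 18.42 − 5·2.0382 + 5 = 13.229
Star 2: p = 72.6 mas = 0.0726″ → d = 1/p = 13.77 pc
Star 2: M = m − 5 log₁₀ d + 5 = 10.05 − 5·1.1391 + 5 = 9.355
ΔM = M_1 − M_2 = 13.229 − (9.355) = 3.874; smaller M is more luminous → Star 2.
L ratio = 10^(0.4 |ΔM|) = 10^1.550 = 35.45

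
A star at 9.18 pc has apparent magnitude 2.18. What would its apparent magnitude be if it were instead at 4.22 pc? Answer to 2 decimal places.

m ≈ 0.49

Flux ∝ 1/d², so Δm = 5 log₁₀(d₂/d₁) = 5 log₁₀(4.22/9.18) = -1.688
m₂ = m₁ + Δm = 2.18 + (-1.688) = 0.492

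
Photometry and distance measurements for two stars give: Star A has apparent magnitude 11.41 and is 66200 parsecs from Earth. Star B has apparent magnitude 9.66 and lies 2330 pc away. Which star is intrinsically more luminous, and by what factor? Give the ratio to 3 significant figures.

Star A: M = m − 5 log₁₀ d + 5 = 11.41 − 5·4.8209 + 5 = -7.694
Star B: M = m − 5 log₁₀ d + 5 = 9.66 − 5·3.3674 + 5 = -2.177
ΔM = M_A − M_B = -7.694 − (-2.177) = -5.518; smaller M is more luminous → Star A.
L ratio = 10^(0.4 |ΔM|) = 10^2.207 = 161.1

Star A is more luminous, by a factor of 161.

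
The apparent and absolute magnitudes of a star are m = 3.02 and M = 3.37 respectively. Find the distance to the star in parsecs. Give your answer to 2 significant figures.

Distance modulus: m − M = 3.02 − (3.37) = -0.350
m − M = 5 log₁₀ d − 5
log₁₀ d = (m − M)/5 + 1 = 0.9300
d = 10^0.9300 = 8.511 pc

d ≈ 8.5 pc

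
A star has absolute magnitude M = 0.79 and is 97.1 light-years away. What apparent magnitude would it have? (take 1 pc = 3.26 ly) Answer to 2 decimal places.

m ≈ 3.16

d = 97.1 ly / 3.26 = 29.79 pc
m = M + 5 log₁₀ d − 5 = 0.79 + 5·1.4740 − 5 = 3.160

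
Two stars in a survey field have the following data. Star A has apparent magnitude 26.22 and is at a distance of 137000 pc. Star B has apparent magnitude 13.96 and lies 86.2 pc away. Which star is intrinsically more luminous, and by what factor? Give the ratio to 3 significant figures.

Star A: M = m − 5 log₁₀ d + 5 = 26.22 − 5·5.1367 + 5 = 5.536
Star B: M = m − 5 log₁₀ d + 5 = 13.96 − 5·1.9355 + 5 = 9.282
ΔM = M_A − M_B = 5.536 − (9.282) = -3.746; smaller M is more luminous → Star A.
L ratio = 10^(0.4 |ΔM|) = 10^1.498 = 31.51

Star A is more luminous, by a factor of 31.5.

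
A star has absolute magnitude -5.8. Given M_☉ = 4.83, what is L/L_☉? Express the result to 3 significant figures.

L/L_☉ ≈ 17900

M − M_☉ = -5.8 − 4.83 = -10.630
L/L_☉ = 10^(−0.4 (M − M_☉)) = 10^4.252 = 17860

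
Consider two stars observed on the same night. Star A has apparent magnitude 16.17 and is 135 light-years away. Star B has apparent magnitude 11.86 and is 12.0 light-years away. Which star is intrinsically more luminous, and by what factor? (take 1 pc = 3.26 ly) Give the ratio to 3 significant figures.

Star A is more luminous, by a factor of 2.39.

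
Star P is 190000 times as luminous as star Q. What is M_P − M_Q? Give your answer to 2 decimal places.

Pogson: ΔM = −2.5 log₁₀(ratio) = −2.5 log₁₀(190000) = −2.5 × 5.2788 = -13.197
Star P is brighter, so it has the smaller magnitude: the difference is negative.

M_P − M_Q ≈ -13.20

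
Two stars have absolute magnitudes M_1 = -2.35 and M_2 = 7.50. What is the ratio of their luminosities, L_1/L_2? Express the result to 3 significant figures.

ΔM = M_1 − M_2 = -9.85
L_1/L_2 = 10^(−0.4 ΔM) = 10^3.940 = 8710

L_1/L_2 ≈ 8710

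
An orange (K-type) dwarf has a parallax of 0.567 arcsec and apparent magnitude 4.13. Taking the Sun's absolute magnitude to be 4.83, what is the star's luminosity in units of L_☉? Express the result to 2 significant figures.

d = 1/p = 1/0.567″ = 1.764 pc
M = m − 5 log₁₀ d + 5 = 4.13 − 5·0.2464 + 5 = 7.898
M − M_☉ = 7.898 − 4.83 = 3.068
L/L_☉ = 10^(−0.4 × 3.068) = 0.05927

L/L_☉ ≈ 0.059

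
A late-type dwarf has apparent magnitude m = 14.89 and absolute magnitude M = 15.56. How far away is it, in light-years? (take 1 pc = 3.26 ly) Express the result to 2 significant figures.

Distance modulus: m − M = 14.89 − (15.56) = -0.670
m − M = 5 log₁₀ d − 5
log₁₀ d = (m − M)/5 + 1 = 0.8660
d = 10^0.8660 = 7.345 pc
= 23.95 ly

d ≈ 24 ly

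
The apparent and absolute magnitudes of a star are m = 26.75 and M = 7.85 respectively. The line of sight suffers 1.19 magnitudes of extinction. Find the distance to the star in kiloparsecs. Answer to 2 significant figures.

d ≈ 35 kpc

m − M = 5 log₁₀(d/10 pc) + A  ⇒  26.75 − (7.85) − 1.19 = 5 log₁₀(d/10)
17.710 = 5 log₁₀(d/10)
log₁₀ d = (m − M − A)/5 + 1 = 4.5420
d = 10^4.5420 = 34830 pc
= 34.83 kpc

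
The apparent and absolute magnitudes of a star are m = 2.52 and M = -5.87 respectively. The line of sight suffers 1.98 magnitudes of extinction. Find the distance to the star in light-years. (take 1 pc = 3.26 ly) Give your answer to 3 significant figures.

d ≈ 624 ly

m − M = 5 log₁₀(d/10 pc) + A  ⇒  2.52 − (-5.87) − 1.98 = 5 log₁₀(d/10)
6.410 = 5 log₁₀(d/10)
log₁₀ d = (m − M − A)/5 + 1 = 2.2820
d = 10^2.2820 = 191.4 pc
= 624.0 ly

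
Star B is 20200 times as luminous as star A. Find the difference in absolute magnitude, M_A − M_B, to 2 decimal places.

M_A − M_B ≈ 10.76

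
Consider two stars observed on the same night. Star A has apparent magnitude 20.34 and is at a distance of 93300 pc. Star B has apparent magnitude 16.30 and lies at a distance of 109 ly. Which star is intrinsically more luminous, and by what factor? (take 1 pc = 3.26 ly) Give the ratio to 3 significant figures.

Star A: M = m − 5 log₁₀ d + 5 = 20.34 − 5·4.9699 + 5 = 0.491
Star B: d = 109 ly / 3.26 = 33.44 pc
Star B: M = m − 5 log₁₀ d + 5 = 16.30 − 5·1.5242 + 5 = 13.679
ΔM = M_A − M_B = 0.491 − (13.679) = -13.188; smaller M is more luminous → Star A.
L ratio = 10^(0.4 |ΔM|) = 10^5.275 = 188500

Star A is more luminous, by a factor of 189000.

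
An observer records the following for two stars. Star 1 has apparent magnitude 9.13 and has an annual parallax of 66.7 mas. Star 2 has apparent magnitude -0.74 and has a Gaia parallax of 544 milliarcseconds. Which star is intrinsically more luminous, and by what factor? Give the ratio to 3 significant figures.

Star 1: p = 66.7 mas = 0.0667″ → d = 1/p = 14.99 pc
Star 1: M = m − 5 log₁₀ d + 5 = 9.13 − 5·1.1759 + 5 = 8.251
Star 2: p = 544 mas = 0.544″ → d = 1/p = 1.838 pc
Star 2: M = m − 5 log₁₀ d + 5 = -0.74 − 5·0.2644 + 5 = 2.938
ΔM = M_1 − M_2 = 8.251 − (2.938) = 5.313; smaller M is more luminous → Star 2.
L ratio = 10^(0.4 |ΔM|) = 10^2.125 = 133.4

Star 2 is more luminous, by a factor of 133.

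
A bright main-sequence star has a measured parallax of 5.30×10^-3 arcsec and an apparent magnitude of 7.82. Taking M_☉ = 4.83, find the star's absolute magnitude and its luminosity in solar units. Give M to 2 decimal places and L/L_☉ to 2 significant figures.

M ≈ 1.44; L/L_☉ ≈ 23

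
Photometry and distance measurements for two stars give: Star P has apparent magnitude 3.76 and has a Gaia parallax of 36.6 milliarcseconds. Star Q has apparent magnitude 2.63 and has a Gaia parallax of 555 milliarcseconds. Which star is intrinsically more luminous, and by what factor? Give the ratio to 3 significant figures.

Star P is more luminous, by a factor of 81.2.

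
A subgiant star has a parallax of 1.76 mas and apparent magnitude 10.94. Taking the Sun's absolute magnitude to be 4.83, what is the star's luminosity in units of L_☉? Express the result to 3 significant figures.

L/L_☉ ≈ 11.6

d = 1/p = 1000/1.76 mas = 568.2 pc
M = m − 5 log₁₀ d + 5 = 10.94 − 5·2.7545 + 5 = 2.168
M − M_☉ = 2.168 − 4.83 = -2.662
L/L_☉ = 10^(−0.4 × -2.662) = 11.61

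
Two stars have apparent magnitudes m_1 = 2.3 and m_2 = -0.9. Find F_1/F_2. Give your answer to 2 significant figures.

F_1/F_2 ≈ 0.052

Magnitude difference = 3.2
Flux ratio = 10^(−0.4 Δm) = 10^(−0.4 × 3.2) = 10^-1.280 = 0.05248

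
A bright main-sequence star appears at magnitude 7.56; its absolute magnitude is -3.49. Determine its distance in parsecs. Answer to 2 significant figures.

Distance modulus: m − M = 7.56 − (-3.49) = 11.050
m − M = 5 log₁₀ d − 5
log₁₀ d = (m − M)/5 + 1 = 3.2100
d = 10^3.2100 = 1622 pc

d ≈ 1600 pc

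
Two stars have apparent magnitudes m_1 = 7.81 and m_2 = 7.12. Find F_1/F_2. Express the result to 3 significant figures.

F_1/F_2 ≈ 0.530

Magnitude difference = 0.69
Flux ratio = 10^(−0.4 Δm) = 10^(−0.4 × 0.69) = 10^-0.276 = 0.5297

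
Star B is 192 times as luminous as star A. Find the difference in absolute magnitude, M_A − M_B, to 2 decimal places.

M_A − M_B ≈ 5.71

Pogson: ΔM = −2.5 log₁₀(ratio) = −2.5 log₁₀(192) = −2.5 × 2.2833 = -5.708
Star B is brighter so has the smaller magnitude: M_A − M_B is positive.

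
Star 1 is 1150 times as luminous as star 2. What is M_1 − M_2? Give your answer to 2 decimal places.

M_1 − M_2 ≈ -7.65

Pogson: ΔM = −2.5 log₁₀(ratio) = −2.5 log₁₀(1150) = −2.5 × 3.0607 = -7.652
Star 1 is brighter, so it has the smaller magnitude: the difference is negative.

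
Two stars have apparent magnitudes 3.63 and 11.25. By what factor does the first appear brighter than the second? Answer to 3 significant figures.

1120

Δm = 3.63 − (11.25) = -7.62
Flux ratio = 10^(−0.4 Δm) = 10^(−0.4 × -7.62) = 10^3.048 = 1117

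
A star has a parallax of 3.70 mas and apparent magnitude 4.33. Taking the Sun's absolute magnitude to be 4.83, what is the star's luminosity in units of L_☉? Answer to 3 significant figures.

d = 1/p = 1000/3.70 mas = 270.3 pc
M = m − 5 log₁₀ d + 5 = 4.33 − 5·2.4318 + 5 = -2.829
M − M_☉ = -2.829 − 4.83 = -7.659
L/L_☉ = 10^(−0.4 × -7.659) = 1158

L/L_☉ ≈ 1160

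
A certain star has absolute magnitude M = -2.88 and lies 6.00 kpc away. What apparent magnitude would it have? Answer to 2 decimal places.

d = 6.00 kpc = 6000 pc
m = M + 5 log₁₀ d − 5 = -2.88 + 5·3.7782 − 5 = 11.011

m ≈ 11.01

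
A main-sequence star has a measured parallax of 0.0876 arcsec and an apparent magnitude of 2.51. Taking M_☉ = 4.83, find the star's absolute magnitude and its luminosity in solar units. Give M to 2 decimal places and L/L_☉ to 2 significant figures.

M ≈ 2.22; L/L_☉ ≈ 11

d = 1/p = 1/0.0876″ = 11.42 pc
M = m − 5 log₁₀ d + 5 = 2.51 − 5·1.0575 + 5 = 2.223
M − M_☉ = 2.223 − 4.83 = -2.607
L/L_☉ = 10^(−0.4 × -2.607) = 11.04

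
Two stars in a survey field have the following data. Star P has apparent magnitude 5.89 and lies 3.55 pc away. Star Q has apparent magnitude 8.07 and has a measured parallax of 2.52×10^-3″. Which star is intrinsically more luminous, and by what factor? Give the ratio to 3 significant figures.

Star Q is more luminous, by a factor of 1680.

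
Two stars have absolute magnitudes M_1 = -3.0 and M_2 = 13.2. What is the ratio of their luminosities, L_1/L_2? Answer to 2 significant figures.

ΔM = M_1 − M_2 = -16.2
L_1/L_2 = 10^(−0.4 ΔM) = 10^6.480 = 3.020×10^6

L_1/L_2 ≈ 3.0×10^6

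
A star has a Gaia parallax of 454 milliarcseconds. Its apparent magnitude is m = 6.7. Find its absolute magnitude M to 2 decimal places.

p = 454 mas = 0.454″ → d = 1/p = 2.203 pc
5 log₁₀(d/10 pc) = 5 log₁₀(2.203) − 5 = -3.285
M = m − 5 log₁₀(d/10) = 6.7 + 3.285 = 9.985

M ≈ 9.99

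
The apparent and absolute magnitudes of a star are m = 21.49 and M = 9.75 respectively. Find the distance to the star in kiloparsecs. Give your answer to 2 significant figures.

Distance modulus: m − M = 21.49 − (9.75) = 11.740
m − M = 5 log₁₀ d − 5
log₁₀ d = (m − M)/5 + 1 = 3.3480
d = 10^3.3480 = 2228 pc
= 2.228 kpc

d ≈ 2.2 kpc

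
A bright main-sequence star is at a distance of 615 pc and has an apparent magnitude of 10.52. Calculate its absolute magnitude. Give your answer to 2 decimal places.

5 log₁₀(d/10 pc) = 5 log₁₀(615.0) − 5 = 8.944
M = m − 5 log₁₀(d/10) = 10.52 − 8.944 = 1.576

M ≈ 1.58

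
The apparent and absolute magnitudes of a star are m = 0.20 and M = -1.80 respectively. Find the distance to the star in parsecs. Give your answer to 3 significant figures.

d ≈ 25.1 pc

μ = m − M = 2.000
m − M = 5 log₁₀ d − 5
log₁₀ d = (m − M)/5 + 1 = 1.4000
d = 10^1.4000 = 25.12 pc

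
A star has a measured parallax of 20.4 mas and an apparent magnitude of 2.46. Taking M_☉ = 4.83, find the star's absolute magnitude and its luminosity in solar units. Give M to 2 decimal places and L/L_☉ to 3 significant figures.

M ≈ -0.99; L/L_☉ ≈ 213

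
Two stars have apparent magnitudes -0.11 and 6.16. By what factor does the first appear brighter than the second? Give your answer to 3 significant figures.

322

Δm = -0.11 − (6.16) = -6.27
Flux ratio = 10^(−0.4 Δm) = 10^(−0.4 × -6.27) = 10^2.508 = 322.1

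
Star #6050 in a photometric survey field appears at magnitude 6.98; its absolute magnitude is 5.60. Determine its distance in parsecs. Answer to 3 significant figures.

d ≈ 18.9 pc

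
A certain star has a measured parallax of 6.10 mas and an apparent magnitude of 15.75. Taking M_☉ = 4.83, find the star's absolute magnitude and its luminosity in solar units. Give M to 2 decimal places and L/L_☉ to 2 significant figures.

M ≈ 9.68; L/L_☉ ≈ 0.012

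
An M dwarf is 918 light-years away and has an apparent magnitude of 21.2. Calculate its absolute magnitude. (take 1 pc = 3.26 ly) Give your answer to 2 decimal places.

M ≈ 13.95

d = 918 ly / 3.26 = 281.6 pc
5 log₁₀(d/10 pc) = 5 log₁₀(281.6) − 5 = 7.248
M = m − 5 log₁₀(d/10) = 21.2 − 7.248 = 13.952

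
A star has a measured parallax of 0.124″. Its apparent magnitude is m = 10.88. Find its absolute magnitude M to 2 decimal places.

d = 1/p = 1/0.124″ = 8.065 pc
5 log₁₀(d/10 pc) = 5 log₁₀(8.065) − 5 = -0.467
M = m − 5 log₁₀(d/10) = 10.88 + 0.467 = 11.347

M ≈ 11.35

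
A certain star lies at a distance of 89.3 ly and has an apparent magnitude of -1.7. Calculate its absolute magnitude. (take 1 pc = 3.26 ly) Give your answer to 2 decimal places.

d = 89.3 ly / 3.26 = 27.39 pc
5 log₁₀(d/10 pc) = 5 log₁₀(27.39) − 5 = 2.188
M = m − 5 log₁₀(d/10) = -1.7 − 2.188 = -3.888

M ≈ -3.89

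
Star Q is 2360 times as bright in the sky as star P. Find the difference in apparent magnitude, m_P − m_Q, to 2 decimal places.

Pogson: Δm = −2.5 log₁₀(ratio) = −2.5 log₁₀(2360) = −2.5 × 3.3729 = -8.432
Star Q is brighter so has the smaller magnitude: m_P − m_Q is positive.

m_P − m_Q ≈ 8.43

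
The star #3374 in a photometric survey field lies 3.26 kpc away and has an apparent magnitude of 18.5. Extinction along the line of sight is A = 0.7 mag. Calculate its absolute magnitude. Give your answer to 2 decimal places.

M ≈ 5.23

d = 3.26 kpc = 3260 pc
5 log₁₀(d/10 pc) = 5 log₁₀(3260) − 5 = 12.566
M = m − 5 log₁₀(d/10) − A = 18.5 − 12.566 − 0.7 = 5.234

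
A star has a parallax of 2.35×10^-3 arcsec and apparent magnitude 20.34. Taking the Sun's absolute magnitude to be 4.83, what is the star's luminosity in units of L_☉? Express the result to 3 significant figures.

L/L_☉ ≈ 1.13×10^-3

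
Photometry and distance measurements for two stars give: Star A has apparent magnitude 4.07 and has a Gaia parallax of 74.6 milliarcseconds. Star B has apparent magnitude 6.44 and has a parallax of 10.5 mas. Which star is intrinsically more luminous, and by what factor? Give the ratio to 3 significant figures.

Star B is more luminous, by a factor of 5.69.

Star A: p = 74.6 mas = 0.0746″ → d = 1/p = 13.40 pc
Star A: M = m − 5 log₁₀ d + 5 = 4.07 − 5·1.1273 + 5 = 3.434
Star B: p = 10.5 mas = 0.0105″ → d = 1/p = 95.24 pc
Star B: M = m − 5 log₁₀ d + 5 = 6.44 − 5·1.9788 + 5 = 1.546
ΔM = M_A − M_B = 3.434 − (1.546) = 1.888; smaller M is more luminous → Star B.
L ratio = 10^(0.4 |ΔM|) = 10^0.755 = 5.690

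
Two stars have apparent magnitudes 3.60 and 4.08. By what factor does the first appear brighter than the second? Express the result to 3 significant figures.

1.56

Δm = 3.60 − (4.08) = -0.48
Flux ratio = 10^(−0.4 Δm) = 10^(−0.4 × -0.48) = 10^0.192 = 1.556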